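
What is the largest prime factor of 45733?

45733 = 19 · 2407
2407 = 29 · 83
83 is prime.
So 45733 = 19 · 29 · 83; the largest prime factor is 83.

83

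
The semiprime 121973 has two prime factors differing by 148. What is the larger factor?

431

Since p = q + 148, we have 121973 = q(q + 148), so q² + 148q − 121973 = 0.
Discriminant: 148² + 4·121973 = 21904 + 487892 = 509796; √509796 = 714.
q = (−148 + 714)/2 = 283, and p = q + 148 = 431.
Check: 283 · 431 = 121973.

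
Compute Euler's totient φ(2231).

Factor: 2231 = 23 · 97.
φ(2231) = (23−1) · (97−1) = 22 · 96 = 2112.

2112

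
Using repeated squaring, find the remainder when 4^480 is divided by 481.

417

4^1 ≡ 4 (mod 481)
4^2 ≡ 4^2 = 16 ≡ 16 (mod 481)
4^4 ≡ 16^2 = 256 ≡ 256 (mod 481)
4^8 ≡ 256^2 = 65536 ≡ 120 (mod 481)
4^16 ≡ 120^2 = 14400 ≡ 451 (mod 481)
4^32 ≡ 451^2 = 203401 ≡ 419 (mod 481)
4^64 ≡ 419^2 = 175561 ≡ 477 (mod 481)
4^128 ≡ 477^2 = 227529 ≡ 16 (mod 481)
4^256 ≡ 16^2 = 256 ≡ 256 (mod 481)
480 = 256 + 128 + 64 + 32 in binary powers of 2.
So 4^480 ≡ 256 · 16 · 477 · 419 ≡ 417 (mod 481).
Since 417 ≠ 1, base 4 is a Fermat witness: 481 is composite.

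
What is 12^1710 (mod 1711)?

12^1 ≡ 12 (mod 1711)
12^2 ≡ 12^2 = 144 ≡ 144 (mod 1711)
12^4 ≡ 144^2 = 20736 ≡ 204 (mod 1711)
12^8 ≡ 204^2 = 41616 ≡ 552 (mod 1711)
12^16 ≡ 552^2 = 304704 ≡ 146 (mod 1711)
12^32 ≡ 146^2 = 21316 ≡ 784 (mod 1711)
12^64 ≡ 784^2 = 614656 ≡ 407 (mod 1711)
12^128 ≡ 407^2 = 165649 ≡ 1393 (mod 1711)
12^256 ≡ 1393^2 = 1940449 ≡ 175 (mod 1711)
12^512 ≡ 175^2 = 30625 ≡ 1538 (mod 1711)
12^1024 ≡ 1538^2 = 2365444 ≡ 842 (mod 1711)
1710 = 1024 + 512 + 128 + 32 + 8 + 4 + 2 in binary powers of 2.
So 12^1710 ≡ 842 · 1538 · 1393 · 784 · 552 · 204 · 144 ≡ 1362 (mod 1711).
Since 1362 ≠ 1, base 12 is a Fermat witness: 1711 is composite.

1362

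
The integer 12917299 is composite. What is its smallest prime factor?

12917299 is odd.
Digit sum 40, not divisible by 3.
Ends in 9: not divisible by 5.
7: 12917299 = 7·1845328 + 3
11: 12917299 = 11·1174299 + 10
13: 12917299 = 13·993638 + 5
17: 12917299 = 17·759841 + 2
19: 12917299 = 19·679857 + 16
23: 12917299 = 23·561621 + 16
29: 12917299 = 29·445424 + 3
31: 12917299 = 31·416687 + 2
37: 12917299 = 37·349116 + 7
41: 12917299 = 41·315056 + 3
43: 12917299 = 43·300402 + 13
47: 12917299 = 47·274836 + 7
53: 12917299 = 53·243722 + 33
59: 12917299 = 59·218937 + 16
61: 12917299 = 61·211759

61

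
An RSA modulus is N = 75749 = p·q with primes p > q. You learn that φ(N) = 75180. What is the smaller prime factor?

211

φ(n) = (p−1)(q−1) = n − (p+q) + 1, so p + q = 75749 − 75180 + 1 = 570.
p and q are the roots of t² − 570t + 75749 = 0.
Discriminant: 570² − 4·75749 = 324900 − 302996 = 21904; √21904 = 148.
q = (570 − 148)/2 = 211, p = (570 + 148)/2 = 359.
Check: 211 · 359 = 75749.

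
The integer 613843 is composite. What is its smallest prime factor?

29

613843 is odd.
Digit sum 25, not divisible by 3.
Ends in 3: not divisible by 5.
7: 613843 = 7·87691 + 6
11: 613843 = 11·55803 + 10
13: 613843 = 13·47218 + 9
17: 613843 = 17·36108 + 7
19: 613843 = 19·32307 + 10
23: 613843 = 23·26688 + 19
29: 613843 = 29·21167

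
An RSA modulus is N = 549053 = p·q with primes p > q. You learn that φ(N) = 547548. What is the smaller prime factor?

φ(n) = (p−1)(q−1) = n − (p+q) + 1, so p + q = 549053 − 547548 + 1 = 1506.
p and q are the roots of t² − 1506t + 549053 = 0.
Discriminant: 1506² − 4·549053 = 2268036 − 2196212 = 71824; √71824 = 268.
q = (1506 − 268)/2 = 619, p = (1506 + 268)/2 = 887.
Check: 619 · 887 = 549053.

619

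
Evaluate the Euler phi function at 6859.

Factor: 6859 = 19^3.
φ(6859) = 19^2·(19−1) = 6498.

6498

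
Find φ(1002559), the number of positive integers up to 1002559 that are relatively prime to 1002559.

957600

Factor: 1002559 = 29 · 181 · 191.
φ(1002559) = (29−1) · (181−1) · (191−1) = 28 · 180 · 190 = 957600.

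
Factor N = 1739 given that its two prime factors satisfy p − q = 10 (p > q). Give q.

Since p = q + 10, we have 1739 = q(q + 10), so q² + 10q − 1739 = 0.
Discriminant: 10² + 4·1739 = 100 + 6956 = 7056; √7056 = 84.
q = (−10 + 84)/2 = 37, and p = q + 10 = 47.
Check: 37 · 47 = 1739.

37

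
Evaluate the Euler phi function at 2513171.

Factor: 2513171 = 73 · 173 · 199.
φ(2513171) = (73−1) · (173−1) · (199−1) = 72 · 172 · 198 = 2452032.

2452032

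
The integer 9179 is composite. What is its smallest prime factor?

9179 is odd.
Digit sum 26, not divisible by 3.
Ends in 9: not divisible by 5.
7: 9179 = 7·1311 + 2
11: 9179 = 11·834 + 5
13: 9179 = 13·706 + 1
17: 9179 = 17·539 + 16
19: 9179 = 19·483 + 2
23: 9179 = 23·399 + 2
29: 9179 = 29·316 + 15
31: 9179 = 31·296 + 3
37: 9179 = 37·248 + 3
41: 9179 = 41·223 + 36
43: 9179 = 43·213 + 20
47: 9179 = 47·195 + 14
53: 9179 = 53·173 + 10
59: 9179 = 59·155 + 34
61: 9179 = 61·150 + 29
67: 9179 = 67·137

67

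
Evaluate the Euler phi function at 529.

506

Factor: 529 = 23^2.
φ(529) = 23^1·(23−1) = 506.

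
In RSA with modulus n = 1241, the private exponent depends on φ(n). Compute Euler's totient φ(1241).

Factor: 1241 = 17 · 73.
φ(1241) = (17−1) · (73−1) = 16 · 72 = 1152.

1152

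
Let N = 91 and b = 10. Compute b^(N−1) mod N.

1

10^1 ≡ 10 (mod 91)
10^2 ≡ 10^2 = 100 ≡ 9 (mod 91)
10^4 ≡ 9^2 = 81 ≡ 81 (mod 91)
10^8 ≡ 81^2 = 6561 ≡ 9 (mod 91)
10^16 ≡ 9^2 = 81 ≡ 81 (mod 91)
10^32 ≡ 81^2 = 6561 ≡ 9 (mod 91)
10^64 ≡ 9^2 = 81 ≡ 81 (mod 91)
90 = 64 + 16 + 8 + 2 in binary powers of 2.
So 10^90 ≡ 81 · 81 · 9 · 9 ≡ 1 (mod 91).
Since the result is 1, base 10 gives no evidence that 91 is composite.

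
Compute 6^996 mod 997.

1

6^1 ≡ 6 (mod 997)
6^2 ≡ 6^2 = 36 ≡ 36 (mod 997)
6^4 ≡ 36^2 = 1296 ≡ 299 (mod 997)
6^8 ≡ 299^2 = 89401 ≡ 668 (mod 997)
6^16 ≡ 668^2 = 446224 ≡ 565 (mod 997)
6^32 ≡ 565^2 = 319225 ≡ 185 (mod 997)
6^64 ≡ 185^2 = 34225 ≡ 327 (mod 997)
6^128 ≡ 327^2 = 106929 ≡ 250 (mod 997)
6^256 ≡ 250^2 = 62500 ≡ 686 (mod 997)
6^512 ≡ 686^2 = 470596 ≡ 12 (mod 997)
996 = 512 + 256 + 128 + 64 + 32 + 4 in binary powers of 2.
So 6^996 ≡ 12 · 686 · 250 · 327 · 185 · 299 ≡ 1 (mod 997).
Since the result is 1, base 6 gives no evidence that 997 is composite.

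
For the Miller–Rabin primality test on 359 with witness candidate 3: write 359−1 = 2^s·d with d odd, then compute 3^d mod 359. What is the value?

359 − 1 = 358 = 2^1 · 179, so d = 179.
3^1 ≡ 3 (mod 359)
3^2 ≡ 3^2 = 9 ≡ 9 (mod 359)
3^4 ≡ 9^2 = 81 ≡ 81 (mod 359)
3^8 ≡ 81^2 = 6561 ≡ 99 (mod 359)
3^16 ≡ 99^2 = 9801 ≡ 108 (mod 359)
3^32 ≡ 108^2 = 11664 ≡ 176 (mod 359)
3^64 ≡ 176^2 = 30976 ≡ 102 (mod 359)
3^128 ≡ 102^2 = 10404 ≡ 352 (mod 359)
179 = 128 + 32 + 16 + 2 + 1 in binary powers of 2.
So 3^179 ≡ 352 · 176 · 108 · 9 · 3 ≡ 1 (mod 359).
Since 3^d ≡ 1 (mod 359), base 3 does not prove 359 composite.

1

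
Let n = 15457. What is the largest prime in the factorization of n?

15457 = 13 · 1189
1189 = 29 · 41
41 is prime.
So 15457 = 13 · 29 · 41; the largest prime factor is 41.

41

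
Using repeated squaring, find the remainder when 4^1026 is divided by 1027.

144

4^1 ≡ 4 (mod 1027)
4^2 ≡ 4^2 = 16 ≡ 16 (mod 1027)
4^4 ≡ 16^2 = 256 ≡ 256 (mod 1027)
4^8 ≡ 256^2 = 65536 ≡ 835 (mod 1027)
4^16 ≡ 835^2 = 697225 ≡ 919 (mod 1027)
4^32 ≡ 919^2 = 844561 ≡ 367 (mod 1027)
4^64 ≡ 367^2 = 134689 ≡ 152 (mod 1027)
4^128 ≡ 152^2 = 23104 ≡ 510 (mod 1027)
4^256 ≡ 510^2 = 260100 ≡ 269 (mod 1027)
4^512 ≡ 269^2 = 72361 ≡ 471 (mod 1027)
4^1024 ≡ 471^2 = 221841 ≡ 9 (mod 1027)
1026 = 1024 + 2 in binary powers of 2.
So 4^1026 ≡ 9 · 16 ≡ 144 (mod 1027).
Since 144 ≠ 1, base 4 is a Fermat witness: 1027 is composite.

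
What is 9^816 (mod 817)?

9^1 ≡ 9 (mod 817)
9^2 ≡ 9^2 = 81 ≡ 81 (mod 817)
9^4 ≡ 81^2 = 6561 ≡ 25 (mod 817)
9^8 ≡ 25^2 = 625 ≡ 625 (mod 817)
9^16 ≡ 625^2 = 390625 ≡ 99 (mod 817)
9^32 ≡ 99^2 = 9801 ≡ 814 (mod 817)
9^64 ≡ 814^2 = 662596 ≡ 9 (mod 817)
9^128 ≡ 9^2 = 81 ≡ 81 (mod 817)
9^256 ≡ 81^2 = 6561 ≡ 25 (mod 817)
9^512 ≡ 25^2 = 625 ≡ 625 (mod 817)
816 = 512 + 256 + 32 + 16 in binary powers of 2.
So 9^816 ≡ 625 · 25 · 814 · 99 ≡ 752 (mod 817).
Since 752 ≠ 1, base 9 is a Fermat witness: 817 is composite.

752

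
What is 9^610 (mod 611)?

191

9^1 ≡ 9 (mod 611)
9^2 ≡ 9^2 = 81 ≡ 81 (mod 611)
9^4 ≡ 81^2 = 6561 ≡ 451 (mod 611)
9^8 ≡ 451^2 = 203401 ≡ 549 (mod 611)
9^16 ≡ 549^2 = 301401 ≡ 178 (mod 611)
9^32 ≡ 178^2 = 31684 ≡ 523 (mod 611)
9^64 ≡ 523^2 = 273529 ≡ 412 (mod 611)
9^128 ≡ 412^2 = 169744 ≡ 497 (mod 611)
9^256 ≡ 497^2 = 247009 ≡ 165 (mod 611)
9^512 ≡ 165^2 = 27225 ≡ 341 (mod 611)
610 = 512 + 64 + 32 + 2 in binary powers of 2.
So 9^610 ≡ 341 · 412 · 523 · 81 ≡ 191 (mod 611).
Since 191 ≠ 1, base 9 is a Fermat witness: 611 is composite.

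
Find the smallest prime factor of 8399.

8399 is odd.
Digit sum 29, not divisible by 3.
Ends in 9: not divisible by 5.
7: 8399 = 7·1199 + 6
11: 8399 = 11·763 + 6
13: 8399 = 13·646 + 1
17: 8399 = 17·494 + 1
19: 8399 = 19·442 + 1
23: 8399 = 23·365 + 4
29: 8399 = 29·289 + 18
31: 8399 = 31·270 + 29
37: 8399 = 37·227

37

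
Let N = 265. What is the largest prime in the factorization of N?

265 = 5 · 53
53 is prime.
So 265 = 5 · 53; the largest prime factor is 53.

53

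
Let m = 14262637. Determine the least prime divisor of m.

83

14262637 is odd.
Digit sum 31, not divisible by 3.
Ends in 7: not divisible by 5.
7: 14262637 = 7·2037519 + 4
11: 14262637 = 11·1296603 + 4
13: 14262637 = 13·1097125 + 12
17: 14262637 = 17·838978 + 11
19: 14262637 = 19·750665 + 2
23: 14262637 = 23·620114 + 15
29: 14262637 = 29·491815 + 2
31: 14262637 = 31·460085 + 2
37: 14262637 = 37·385476 + 25
41: 14262637 = 41·347869 + 8
43: 14262637 = 43·331689 + 10
47: 14262637 = 47·303460 + 17
53: 14262637 = 53·269106 + 19
59: 14262637 = 59·241739 + 36
61: 14262637 = 61·233813 + 44
67: 14262637 = 67·212875 + 12
71: 14262637 = 71·200882 + 15
73: 14262637 = 73·195378 + 43
79: 14262637 = 79·180539 + 56
83: 14262637 = 83·171839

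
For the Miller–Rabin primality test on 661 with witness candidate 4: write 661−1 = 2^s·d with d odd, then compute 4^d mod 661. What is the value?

660

661 − 1 = 660 = 2^2 · 165, so d = 165.
4^1 ≡ 4 (mod 661)
4^2 ≡ 4^2 = 16 ≡ 16 (mod 661)
4^4 ≡ 16^2 = 256 ≡ 256 (mod 661)
4^8 ≡ 256^2 = 65536 ≡ 97 (mod 661)
4^16 ≡ 97^2 = 9409 ≡ 155 (mod 661)
4^32 ≡ 155^2 = 24025 ≡ 229 (mod 661)
4^64 ≡ 229^2 = 52441 ≡ 222 (mod 661)
4^128 ≡ 222^2 = 49284 ≡ 370 (mod 661)
165 = 128 + 32 + 4 + 1 in binary powers of 2.
So 4^165 ≡ 370 · 229 · 256 · 4 ≡ 660 (mod 661).
Since 4^d ≡ 660 (mod 661), base 4 does not prove 661 composite.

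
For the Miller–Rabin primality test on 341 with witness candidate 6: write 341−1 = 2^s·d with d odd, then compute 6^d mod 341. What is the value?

341 − 1 = 340 = 2^2 · 85, so d = 85.
6^1 ≡ 6 (mod 341)
6^2 ≡ 6^2 = 36 ≡ 36 (mod 341)
6^4 ≡ 36^2 = 1296 ≡ 273 (mod 341)
6^8 ≡ 273^2 = 74529 ≡ 191 (mod 341)
6^16 ≡ 191^2 = 36481 ≡ 335 (mod 341)
6^32 ≡ 335^2 = 112225 ≡ 36 (mod 341)
6^64 ≡ 36^2 = 1296 ≡ 273 (mod 341)
85 = 64 + 16 + 4 + 1 in binary powers of 2.
So 6^85 ≡ 273 · 335 · 273 · 6 ≡ 285 (mod 341).
Squaring chain: 285 → 67; never reaches −1, so base 6 is a Miller–Rabin witness that 341 is composite.

285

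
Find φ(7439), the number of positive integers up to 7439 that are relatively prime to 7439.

7224

Factor: 7439 = 43 · 173.
φ(7439) = (43−1) · (173−1) = 42 · 172 = 7224.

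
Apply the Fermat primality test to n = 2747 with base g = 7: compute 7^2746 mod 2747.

21

7^1 ≡ 7 (mod 2747)
7^2 ≡ 7^2 = 49 ≡ 49 (mod 2747)
7^4 ≡ 49^2 = 2401 ≡ 2401 (mod 2747)
7^8 ≡ 2401^2 = 5764801 ≡ 1595 (mod 2747)
7^16 ≡ 1595^2 = 2544025 ≡ 303 (mod 2747)
7^32 ≡ 303^2 = 91809 ≡ 1158 (mod 2747)
7^64 ≡ 1158^2 = 1340964 ≡ 428 (mod 2747)
7^128 ≡ 428^2 = 183184 ≡ 1882 (mod 2747)
7^256 ≡ 1882^2 = 3541924 ≡ 1041 (mod 2747)
7^512 ≡ 1041^2 = 1083681 ≡ 1363 (mod 2747)
7^1024 ≡ 1363^2 = 1857769 ≡ 797 (mod 2747)
7^2048 ≡ 797^2 = 635209 ≡ 652 (mod 2747)
2746 = 2048 + 512 + 128 + 32 + 16 + 8 + 2 in binary powers of 2.
So 7^2746 ≡ 652 · 1363 · 1882 · 1158 · 303 · 1595 · 49 ≡ 21 (mod 2747).
Since 21 ≠ 1, base 7 is a Fermat witness: 2747 is composite.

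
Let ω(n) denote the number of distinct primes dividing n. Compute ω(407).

2

407 = 11 · 37
407 = 11 · 37, which has 2 distinct prime factors.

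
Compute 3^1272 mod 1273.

3^1 ≡ 3 (mod 1273)
3^2 ≡ 3^2 = 9 ≡ 9 (mod 1273)
3^4 ≡ 9^2 = 81 ≡ 81 (mod 1273)
3^8 ≡ 81^2 = 6561 ≡ 196 (mod 1273)
3^16 ≡ 196^2 = 38416 ≡ 226 (mod 1273)
3^32 ≡ 226^2 = 51076 ≡ 156 (mod 1273)
3^64 ≡ 156^2 = 24336 ≡ 149 (mod 1273)
3^128 ≡ 149^2 = 22201 ≡ 560 (mod 1273)
3^256 ≡ 560^2 = 313600 ≡ 442 (mod 1273)
3^512 ≡ 442^2 = 195364 ≡ 595 (mod 1273)
3^1024 ≡ 595^2 = 354025 ≡ 131 (mod 1273)
1272 = 1024 + 128 + 64 + 32 + 16 + 8 in binary powers of 2.
So 3^1272 ≡ 131 · 560 · 149 · 156 · 226 · 196 ≡ 828 (mod 1273).
Since 828 ≠ 1, base 3 is a Fermat witness: 1273 is composite.

828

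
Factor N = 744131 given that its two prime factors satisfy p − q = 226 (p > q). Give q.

Since p = q + 226, we have 744131 = q(q + 226), so q² + 226q − 744131 = 0.
Discriminant: 226² + 4·744131 = 51076 + 2976524 = 3027600; √3027600 = 1740.
q = (−226 + 1740)/2 = 757, and p = q + 226 = 983.
Check: 757 · 983 = 744131.

757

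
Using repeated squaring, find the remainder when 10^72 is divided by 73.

1

10^1 ≡ 10 (mod 73)
10^2 ≡ 10^2 = 100 ≡ 27 (mod 73)
10^4 ≡ 27^2 = 729 ≡ 72 (mod 73)
10^8 ≡ 72^2 = 5184 ≡ 1 (mod 73)
10^16 ≡ 1^2 = 1 ≡ 1 (mod 73)
10^32 ≡ 1^2 = 1 ≡ 1 (mod 73)
10^64 ≡ 1^2 = 1 ≡ 1 (mod 73)
72 = 64 + 8 in binary powers of 2.
So 10^72 ≡ 1 · 1 ≡ 1 (mod 73).
Since the result is 1, base 10 gives no evidence that 73 is composite.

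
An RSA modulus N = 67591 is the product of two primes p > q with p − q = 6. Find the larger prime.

Since p = q + 6, we have 67591 = q(q + 6), so q² + 6q − 67591 = 0.
Discriminant: 6² + 4·67591 = 36 + 270364 = 270400; √270400 = 520.
q = (−6 + 520)/2 = 257, and p = q + 6 = 263.
Check: 257 · 263 = 67591.

263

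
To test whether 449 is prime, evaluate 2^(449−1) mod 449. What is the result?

1

2^1 ≡ 2 (mod 449)
2^2 ≡ 2^2 = 4 ≡ 4 (mod 449)
2^4 ≡ 4^2 = 16 ≡ 16 (mod 449)
2^8 ≡ 16^2 = 256 ≡ 256 (mod 449)
2^16 ≡ 256^2 = 65536 ≡ 431 (mod 449)
2^32 ≡ 431^2 = 185761 ≡ 324 (mod 449)
2^64 ≡ 324^2 = 104976 ≡ 359 (mod 449)
2^128 ≡ 359^2 = 128881 ≡ 18 (mod 449)
2^256 ≡ 18^2 = 324 ≡ 324 (mod 449)
448 = 256 + 128 + 64 in binary powers of 2.
So 2^448 ≡ 324 · 18 · 359 ≡ 1 (mod 449).
Since the result is 1, base 2 gives no evidence that 449 is composite.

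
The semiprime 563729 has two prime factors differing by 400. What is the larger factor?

977

Since p = q + 400, we have 563729 = q(q + 400), so q² + 400q − 563729 = 0.
Discriminant: 400² + 4·563729 = 160000 + 2254916 = 2414916; √2414916 = 1554.
q = (−400 + 1554)/2 = 577, and p = q + 400 = 977.
Check: 577 · 977 = 563729.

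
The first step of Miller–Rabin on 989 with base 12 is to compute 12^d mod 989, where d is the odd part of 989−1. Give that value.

363

989 − 1 = 988 = 2^2 · 247, so d = 247.
12^1 ≡ 12 (mod 989)
12^2 ≡ 12^2 = 144 ≡ 144 (mod 989)
12^4 ≡ 144^2 = 20736 ≡ 956 (mod 989)
12^8 ≡ 956^2 = 913936 ≡ 100 (mod 989)
12^16 ≡ 100^2 = 10000 ≡ 110 (mod 989)
12^32 ≡ 110^2 = 12100 ≡ 232 (mod 989)
12^64 ≡ 232^2 = 53824 ≡ 418 (mod 989)
12^128 ≡ 418^2 = 174724 ≡ 660 (mod 989)
247 = 128 + 64 + 32 + 16 + 4 + 2 + 1 in binary powers of 2.
So 12^247 ≡ 660 · 418 · 232 · 110 · 956 · 144 · 12 ≡ 363 (mod 989).
Squaring chain: 363 → 232; never reaches −1, so base 12 is a Miller–Rabin witness that 989 is composite.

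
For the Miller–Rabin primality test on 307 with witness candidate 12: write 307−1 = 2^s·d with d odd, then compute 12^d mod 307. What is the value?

307 − 1 = 306 = 2^1 · 153, so d = 153.
12^1 ≡ 12 (mod 307)
12^2 ≡ 12^2 = 144 ≡ 144 (mod 307)
12^4 ≡ 144^2 = 20736 ≡ 167 (mod 307)
12^8 ≡ 167^2 = 27889 ≡ 259 (mod 307)
12^16 ≡ 259^2 = 67081 ≡ 155 (mod 307)
12^32 ≡ 155^2 = 24025 ≡ 79 (mod 307)
12^64 ≡ 79^2 = 6241 ≡ 101 (mod 307)
12^128 ≡ 101^2 = 10201 ≡ 70 (mod 307)
153 = 128 + 16 + 8 + 1 in binary powers of 2.
So 12^153 ≡ 70 · 155 · 259 · 12 ≡ 306 (mod 307).
Since 12^d ≡ 306 (mod 307), base 12 does not prove 307 composite.

306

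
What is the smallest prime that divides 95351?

97

95351 is odd.
Digit sum 23, not divisible by 3.
Ends in 1: not divisible by 5.
7: 95351 = 7·13621 + 4
11: 95351 = 11·8668 + 3
13: 95351 = 13·7334 + 9
17: 95351 = 17·5608 + 15
19: 95351 = 19·5018 + 9
23: 95351 = 23·4145 + 16
29: 95351 = 29·3287 + 28
31: 95351 = 31·3075 + 26
37: 95351 = 37·2577 + 2
41: 95351 = 41·2325 + 26
43: 95351 = 43·2217 + 20
47: 95351 = 47·2028 + 35
53: 95351 = 53·1799 + 4
59: 95351 = 59·1616 + 7
61: 95351 = 61·1563 + 8
67: 95351 = 67·1423 + 10
71: 95351 = 71·1342 + 69
73: 95351 = 73·1306 + 13
79: 95351 = 79·1206 + 77
83: 95351 = 83·1148 + 67
89: 95351 = 89·1071 + 32
97: 95351 = 97·983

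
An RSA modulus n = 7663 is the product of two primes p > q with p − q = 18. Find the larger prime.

Since p = q + 18, we have 7663 = q(q + 18), so q² + 18q − 7663 = 0.
Discriminant: 18² + 4·7663 = 324 + 30652 = 30976; √30976 = 176.
q = (−18 + 176)/2 = 79, and p = q + 18 = 97.
Check: 79 · 97 = 7663.

97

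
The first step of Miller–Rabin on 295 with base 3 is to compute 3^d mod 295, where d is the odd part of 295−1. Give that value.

295 − 1 = 294 = 2^1 · 147, so d = 147.
3^1 ≡ 3 (mod 295)
3^2 ≡ 3^2 = 9 ≡ 9 (mod 295)
3^4 ≡ 9^2 = 81 ≡ 81 (mod 295)
3^8 ≡ 81^2 = 6561 ≡ 71 (mod 295)
3^16 ≡ 71^2 = 5041 ≡ 26 (mod 295)
3^32 ≡ 26^2 = 676 ≡ 86 (mod 295)
3^64 ≡ 86^2 = 7396 ≡ 21 (mod 295)
3^128 ≡ 21^2 = 441 ≡ 146 (mod 295)
147 = 128 + 16 + 2 + 1 in binary powers of 2.
So 3^147 ≡ 146 · 26 · 9 · 3 ≡ 127 (mod 295).
Squaring chain: 127; never reaches −1, so base 3 is a Miller–Rabin witness that 295 is composite.

127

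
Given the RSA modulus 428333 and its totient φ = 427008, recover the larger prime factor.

769

φ(n) = (p−1)(q−1) = n − (p+q) + 1, so p + q = 428333 − 427008 + 1 = 1326.
p and q are the roots of t² − 1326t + 428333 = 0.
Discriminant: 1326² − 4·428333 = 1758276 − 1713332 = 44944; √44944 = 212.
q = (1326 − 212)/2 = 557, p = (1326 + 212)/2 = 769.
Check: 557 · 769 = 428333.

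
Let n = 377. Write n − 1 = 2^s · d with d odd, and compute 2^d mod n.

345

377 − 1 = 376 = 2^3 · 47, so d = 47.
2^1 ≡ 2 (mod 377)
2^2 ≡ 2^2 = 4 ≡ 4 (mod 377)
2^4 ≡ 4^2 = 16 ≡ 16 (mod 377)
2^8 ≡ 16^2 = 256 ≡ 256 (mod 377)
2^16 ≡ 256^2 = 65536 ≡ 315 (mod 377)
2^32 ≡ 315^2 = 99225 ≡ 74 (mod 377)
47 = 32 + 8 + 4 + 2 + 1 in binary powers of 2.
So 2^47 ≡ 74 · 256 · 16 · 4 · 2 ≡ 345 (mod 377).
Squaring chain: 345 → 270 → 139; never reaches −1, so base 2 is a Miller–Rabin witness that 377 is composite.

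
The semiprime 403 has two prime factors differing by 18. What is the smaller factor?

Since p = q + 18, we have 403 = q(q + 18), so q² + 18q − 403 = 0.
Discriminant: 18² + 4·403 = 324 + 1612 = 1936; √1936 = 44.
q = (−18 + 44)/2 = 13, and p = q + 18 = 31.
Check: 13 · 31 = 403.

13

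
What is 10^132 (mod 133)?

10^1 ≡ 10 (mod 133)
10^2 ≡ 10^2 = 100 ≡ 100 (mod 133)
10^4 ≡ 100^2 = 10000 ≡ 25 (mod 133)
10^8 ≡ 25^2 = 625 ≡ 93 (mod 133)
10^16 ≡ 93^2 = 8649 ≡ 4 (mod 133)
10^32 ≡ 4^2 = 16 ≡ 16 (mod 133)
10^64 ≡ 16^2 = 256 ≡ 123 (mod 133)
10^128 ≡ 123^2 = 15129 ≡ 100 (mod 133)
132 = 128 + 4 in binary powers of 2.
So 10^132 ≡ 100 · 25 ≡ 106 (mod 133).
Since 106 ≠ 1, base 10 is a Fermat witness: 133 is composite.

106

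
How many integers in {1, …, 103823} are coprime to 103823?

101614

Factor: 103823 = 47^3.
φ(103823) = 47^2·(47−1) = 101614.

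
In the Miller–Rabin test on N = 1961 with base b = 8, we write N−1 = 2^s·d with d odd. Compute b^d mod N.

393

1961 − 1 = 1960 = 2^3 · 245, so d = 245.
8^1 ≡ 8 (mod 1961)
8^2 ≡ 8^2 = 64 ≡ 64 (mod 1961)
8^4 ≡ 64^2 = 4096 ≡ 174 (mod 1961)
8^8 ≡ 174^2 = 30276 ≡ 861 (mod 1961)
8^16 ≡ 861^2 = 741321 ≡ 63 (mod 1961)
8^32 ≡ 63^2 = 3969 ≡ 47 (mod 1961)
8^64 ≡ 47^2 = 2209 ≡ 248 (mod 1961)
8^128 ≡ 248^2 = 61504 ≡ 713 (mod 1961)
245 = 128 + 64 + 32 + 16 + 4 + 1 in binary powers of 2.
So 8^245 ≡ 713 · 248 · 47 · 63 · 174 · 8 ≡ 393 (mod 1961).
Squaring chain: 393 → 1491 → 1268; never reaches −1, so base 8 is a Miller–Rabin witness that 1961 is composite.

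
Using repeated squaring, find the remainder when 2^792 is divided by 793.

2^1 ≡ 2 (mod 793)
2^2 ≡ 2^2 = 4 ≡ 4 (mod 793)
2^4 ≡ 4^2 = 16 ≡ 16 (mod 793)
2^8 ≡ 16^2 = 256 ≡ 256 (mod 793)
2^16 ≡ 256^2 = 65536 ≡ 510 (mod 793)
2^32 ≡ 510^2 = 260100 ≡ 789 (mod 793)
2^64 ≡ 789^2 = 622521 ≡ 16 (mod 793)
2^128 ≡ 16^2 = 256 ≡ 256 (mod 793)
2^256 ≡ 256^2 = 65536 ≡ 510 (mod 793)
2^512 ≡ 510^2 = 260100 ≡ 789 (mod 793)
792 = 512 + 256 + 16 + 8 in binary powers of 2.
So 2^792 ≡ 789 · 510 · 510 · 256 ≡ 131 (mod 793).
Since 131 ≠ 1, base 2 is a Fermat witness: 793 is composite.

131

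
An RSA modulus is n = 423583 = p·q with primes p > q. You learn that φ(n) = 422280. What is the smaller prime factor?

φ(n) = (p−1)(q−1) = n − (p+q) + 1, so p + q = 423583 − 422280 + 1 = 1304.
p and q are the roots of t² − 1304t + 423583 = 0.
Discriminant: 1304² − 4·423583 = 1700416 − 1694332 = 6084; √6084 = 78.
q = (1304 − 78)/2 = 613, p = (1304 + 78)/2 = 691.
Check: 613 · 691 = 423583.

613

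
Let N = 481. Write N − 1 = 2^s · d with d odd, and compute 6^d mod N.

216

481 − 1 = 480 = 2^5 · 15, so d = 15.
6^1 ≡ 6 (mod 481)
6^2 ≡ 6^2 = 36 ≡ 36 (mod 481)
6^4 ≡ 36^2 = 1296 ≡ 334 (mod 481)
6^8 ≡ 334^2 = 111556 ≡ 445 (mod 481)
15 = 8 + 4 + 2 + 1 in binary powers of 2.
So 6^15 ≡ 445 · 334 · 36 · 6 ≡ 216 (mod 481).
Squaring chain: 216 → 480 → 1 → 1 → 1; reaches −1, so base 6 does not prove 481 composite.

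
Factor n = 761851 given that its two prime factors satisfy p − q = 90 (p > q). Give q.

829

Since p = q + 90, we have 761851 = q(q + 90), so q² + 90q − 761851 = 0.
Discriminant: 90² + 4·761851 = 8100 + 3047404 = 3055504; √3055504 = 1748.
q = (−90 + 1748)/2 = 829, and p = q + 90 = 919.
Check: 829 · 919 = 761851.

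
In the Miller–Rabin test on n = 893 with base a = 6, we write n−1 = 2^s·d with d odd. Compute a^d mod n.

294

893 − 1 = 892 = 2^2 · 223, so d = 223.
6^1 ≡ 6 (mod 893)
6^2 ≡ 6^2 = 36 ≡ 36 (mod 893)
6^4 ≡ 36^2 = 1296 ≡ 403 (mod 893)
6^8 ≡ 403^2 = 162409 ≡ 776 (mod 893)
6^16 ≡ 776^2 = 602176 ≡ 294 (mod 893)
6^32 ≡ 294^2 = 86436 ≡ 708 (mod 893)
6^64 ≡ 708^2 = 501264 ≡ 291 (mod 893)
6^128 ≡ 291^2 = 84681 ≡ 739 (mod 893)
223 = 128 + 64 + 16 + 8 + 4 + 2 + 1 in binary powers of 2.
So 6^223 ≡ 739 · 291 · 294 · 776 · 403 · 36 · 6 ≡ 294 (mod 893).
Squaring chain: 294 → 708; never reaches −1, so base 6 is a Miller–Rabin witness that 893 is composite.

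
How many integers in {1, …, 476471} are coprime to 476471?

Factor: 476471 = 61 · 73 · 107.
φ(476471) = (61−1) · (73−1) · (107−1) = 60 · 72 · 106 = 457920.

457920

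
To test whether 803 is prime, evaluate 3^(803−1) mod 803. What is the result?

284

3^1 ≡ 3 (mod 803)
3^2 ≡ 3^2 = 9 ≡ 9 (mod 803)
3^4 ≡ 9^2 = 81 ≡ 81 (mod 803)
3^8 ≡ 81^2 = 6561 ≡ 137 (mod 803)
3^16 ≡ 137^2 = 18769 ≡ 300 (mod 803)
3^32 ≡ 300^2 = 90000 ≡ 64 (mod 803)
3^64 ≡ 64^2 = 4096 ≡ 81 (mod 803)
3^128 ≡ 81^2 = 6561 ≡ 137 (mod 803)
3^256 ≡ 137^2 = 18769 ≡ 300 (mod 803)
3^512 ≡ 300^2 = 90000 ≡ 64 (mod 803)
802 = 512 + 256 + 32 + 2 in binary powers of 2.
So 3^802 ≡ 64 · 300 · 64 · 9 ≡ 284 (mod 803).
Since 284 ≠ 1, base 3 is a Fermat witness: 803 is composite.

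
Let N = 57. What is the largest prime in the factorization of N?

57 = 3 · 19
19 is prime.
So 57 = 3 · 19; the largest prime factor is 19.

19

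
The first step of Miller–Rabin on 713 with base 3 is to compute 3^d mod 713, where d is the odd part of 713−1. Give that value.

713 − 1 = 712 = 2^3 · 89, so d = 89.
3^1 ≡ 3 (mod 713)
3^2 ≡ 3^2 = 9 ≡ 9 (mod 713)
3^4 ≡ 9^2 = 81 ≡ 81 (mod 713)
3^8 ≡ 81^2 = 6561 ≡ 144 (mod 713)
3^16 ≡ 144^2 = 20736 ≡ 59 (mod 713)
3^32 ≡ 59^2 = 3481 ≡ 629 (mod 713)
3^64 ≡ 629^2 = 395641 ≡ 639 (mod 713)
89 = 64 + 16 + 8 + 1 in binary powers of 2.
So 3^89 ≡ 639 · 59 · 144 · 3 ≡ 486 (mod 713).
Squaring chain: 486 → 193 → 173; never reaches −1, so base 3 is a Miller–Rabin witness that 713 is composite.

486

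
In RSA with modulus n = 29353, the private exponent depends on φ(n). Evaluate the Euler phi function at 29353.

Factor: 29353 = 149 · 197.
φ(29353) = (149−1) · (197−1) = 148 · 196 = 29008.

29008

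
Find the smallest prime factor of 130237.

17

130237 is odd.
Digit sum 16, not divisible by 3.
Ends in 7: not divisible by 5.
7: 130237 = 7·18605 + 2
11: 130237 = 11·11839 + 8
13: 130237 = 13·10018 + 3
17: 130237 = 17·7661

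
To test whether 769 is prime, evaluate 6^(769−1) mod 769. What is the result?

1

6^1 ≡ 6 (mod 769)
6^2 ≡ 6^2 = 36 ≡ 36 (mod 769)
6^4 ≡ 36^2 = 1296 ≡ 527 (mod 769)
6^8 ≡ 527^2 = 277729 ≡ 120 (mod 769)
6^16 ≡ 120^2 = 14400 ≡ 558 (mod 769)
6^32 ≡ 558^2 = 311364 ≡ 688 (mod 769)
6^64 ≡ 688^2 = 473344 ≡ 409 (mod 769)
6^128 ≡ 409^2 = 167281 ≡ 408 (mod 769)
6^256 ≡ 408^2 = 166464 ≡ 360 (mod 769)
6^512 ≡ 360^2 = 129600 ≡ 408 (mod 769)
768 = 512 + 256 in binary powers of 2.
So 6^768 ≡ 408 · 360 ≡ 1 (mod 769).
Since the result is 1, base 6 gives no evidence that 769 is composite.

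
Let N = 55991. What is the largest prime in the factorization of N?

73

55991 = 13 · 4307
4307 = 59 · 73
73 is prime.
So 55991 = 13 · 59 · 73; the largest prime factor is 73.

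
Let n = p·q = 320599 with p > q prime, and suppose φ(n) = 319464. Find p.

φ(n) = (p−1)(q−1) = n − (p+q) + 1, so p + q = 320599 − 319464 + 1 = 1136.
p and q are the roots of t² − 1136t + 320599 = 0.
Discriminant: 1136² − 4·320599 = 1290496 − 1282396 = 8100; √8100 = 90.
q = (1136 − 90)/2 = 523, p = (1136 + 90)/2 = 613.
Check: 523 · 613 = 320599.

613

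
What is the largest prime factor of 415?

83

415 = 5 · 83
83 is prime.
So 415 = 5 · 83; the largest prime factor is 83.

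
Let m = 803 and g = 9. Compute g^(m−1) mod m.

9^1 ≡ 9 (mod 803)
9^2 ≡ 9^2 = 81 ≡ 81 (mod 803)
9^4 ≡ 81^2 = 6561 ≡ 137 (mod 803)
9^8 ≡ 137^2 = 18769 ≡ 300 (mod 803)
9^16 ≡ 300^2 = 90000 ≡ 64 (mod 803)
9^32 ≡ 64^2 = 4096 ≡ 81 (mod 803)
9^64 ≡ 81^2 = 6561 ≡ 137 (mod 803)
9^128 ≡ 137^2 = 18769 ≡ 300 (mod 803)
9^256 ≡ 300^2 = 90000 ≡ 64 (mod 803)
9^512 ≡ 64^2 = 4096 ≡ 81 (mod 803)
802 = 512 + 256 + 32 + 2 in binary powers of 2.
So 9^802 ≡ 81 · 64 · 81 · 81 ≡ 356 (mod 803).
Since 356 ≠ 1, base 9 is a Fermat witness: 803 is composite.

356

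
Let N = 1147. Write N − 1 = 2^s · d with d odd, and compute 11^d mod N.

184

1147 − 1 = 1146 = 2^1 · 573, so d = 573.
11^1 ≡ 11 (mod 1147)
11^2 ≡ 11^2 = 121 ≡ 121 (mod 1147)
11^4 ≡ 121^2 = 14641 ≡ 877 (mod 1147)
11^8 ≡ 877^2 = 769129 ≡ 639 (mod 1147)
11^16 ≡ 639^2 = 408321 ≡ 1136 (mod 1147)
11^32 ≡ 1136^2 = 1290496 ≡ 121 (mod 1147)
11^64 ≡ 121^2 = 14641 ≡ 877 (mod 1147)
11^128 ≡ 877^2 = 769129 ≡ 639 (mod 1147)
11^256 ≡ 639^2 = 408321 ≡ 1136 (mod 1147)
11^512 ≡ 1136^2 = 1290496 ≡ 121 (mod 1147)
573 = 512 + 32 + 16 + 8 + 4 + 1 in binary powers of 2.
So 11^573 ≡ 121 · 121 · 1136 · 639 · 877 · 11 ≡ 184 (mod 1147).
Squaring chain: 184; never reaches −1, so base 11 is a Miller–Rabin witness that 1147 is composite.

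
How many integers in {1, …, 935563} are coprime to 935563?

904800

Factor: 935563 = 59 · 101 · 157.
φ(935563) = (59−1) · (101−1) · (157−1) = 58 · 100 · 156 = 904800.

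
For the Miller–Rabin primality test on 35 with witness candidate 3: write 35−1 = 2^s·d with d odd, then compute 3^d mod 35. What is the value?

35 − 1 = 34 = 2^1 · 17, so d = 17.
3^1 ≡ 3 (mod 35)
3^2 ≡ 3^2 = 9 ≡ 9 (mod 35)
3^4 ≡ 9^2 = 81 ≡ 11 (mod 35)
3^8 ≡ 11^2 = 121 ≡ 16 (mod 35)
3^16 ≡ 16^2 = 256 ≡ 11 (mod 35)
17 = 16 + 1 in binary powers of 2.
So 3^17 ≡ 11 · 3 ≡ 33 (mod 35).
Squaring chain: 33; never reaches −1, so base 3 is a Miller–Rabin witness that 35 is composite.

33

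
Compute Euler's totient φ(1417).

1296

Factor: 1417 = 13 · 109.
φ(1417) = (13−1) · (109−1) = 12 · 108 = 1296.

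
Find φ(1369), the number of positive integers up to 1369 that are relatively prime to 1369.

1332

Factor: 1369 = 37^2.
φ(1369) = 37^1·(37−1) = 1332.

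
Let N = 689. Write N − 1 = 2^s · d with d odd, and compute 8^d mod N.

689 − 1 = 688 = 2^4 · 43, so d = 43.
8^1 ≡ 8 (mod 689)
8^2 ≡ 8^2 = 64 ≡ 64 (mod 689)
8^4 ≡ 64^2 = 4096 ≡ 651 (mod 689)
8^8 ≡ 651^2 = 423801 ≡ 66 (mod 689)
8^16 ≡ 66^2 = 4356 ≡ 222 (mod 689)
8^32 ≡ 222^2 = 49284 ≡ 365 (mod 689)
43 = 32 + 8 + 2 + 1 in binary powers of 2.
So 8^43 ≡ 365 · 66 · 64 · 8 ≡ 291 (mod 689).
Squaring chain: 291 → 623 → 222 → 365; never reaches −1, so base 8 is a Miller–Rabin witness that 689 is composite.

291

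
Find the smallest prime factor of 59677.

83

59677 is odd.
Digit sum 34, not divisible by 3.
Ends in 7: not divisible by 5.
7: 59677 = 7·8525 + 2
11: 59677 = 11·5425 + 2
13: 59677 = 13·4590 + 7
17: 59677 = 17·3510 + 7
19: 59677 = 19·3140 + 17
23: 59677 = 23·2594 + 15
29: 59677 = 29·2057 + 24
31: 59677 = 31·1925 + 2
37: 59677 = 37·1612 + 33
41: 59677 = 41·1455 + 22
43: 59677 = 43·1387 + 36
47: 59677 = 47·1269 + 34
53: 59677 = 53·1125 + 52
59: 59677 = 59·1011 + 28
61: 59677 = 61·978 + 19
67: 59677 = 67·890 + 47
71: 59677 = 71·840 + 37
73: 59677 = 73·817 + 36
79: 59677 = 79·755 + 32
83: 59677 = 83·719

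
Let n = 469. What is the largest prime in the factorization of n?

67

469 = 7 · 67
67 is prime.
So 469 = 7 · 67; the largest prime factor is 67.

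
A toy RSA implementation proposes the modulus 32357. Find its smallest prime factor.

32357 is odd.
Digit sum 20, not divisible by 3.
Ends in 7: not divisible by 5.
7: 32357 = 7·4622 + 3
11: 32357 = 11·2941 + 6
13: 32357 = 13·2489

13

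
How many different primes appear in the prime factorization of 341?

2

341 = 11 · 31
341 = 11 · 31, which has 2 distinct prime factors.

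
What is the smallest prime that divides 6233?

23

6233 is odd.
Digit sum 14, not divisible by 3.
Ends in 3: not divisible by 5.
7: 6233 = 7·890 + 3
11: 6233 = 11·566 + 7
13: 6233 = 13·479 + 6
17: 6233 = 17·366 + 11
19: 6233 = 19·328 + 1
23: 6233 = 23·271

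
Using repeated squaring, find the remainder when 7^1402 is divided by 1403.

351

7^1 ≡ 7 (mod 1403)
7^2 ≡ 7^2 = 49 ≡ 49 (mod 1403)
7^4 ≡ 49^2 = 2401 ≡ 998 (mod 1403)
7^8 ≡ 998^2 = 996004 ≡ 1277 (mod 1403)
7^16 ≡ 1277^2 = 1630729 ≡ 443 (mod 1403)
7^32 ≡ 443^2 = 196249 ≡ 1232 (mod 1403)
7^64 ≡ 1232^2 = 1517824 ≡ 1181 (mod 1403)
7^128 ≡ 1181^2 = 1394761 ≡ 179 (mod 1403)
7^256 ≡ 179^2 = 32041 ≡ 1175 (mod 1403)
7^512 ≡ 1175^2 = 1380625 ≡ 73 (mod 1403)
7^1024 ≡ 73^2 = 5329 ≡ 1120 (mod 1403)
1402 = 1024 + 256 + 64 + 32 + 16 + 8 + 2 in binary powers of 2.
So 7^1402 ≡ 1120 · 1175 · 1181 · 1232 · 443 · 1277 · 49 ≡ 351 (mod 1403).
Since 351 ≠ 1, base 7 is a Fermat witness: 1403 is composite.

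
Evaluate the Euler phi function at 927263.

Factor: 927263 = 47 · 109 · 181.
φ(927263) = (47−1) · (109−1) · (181−1) = 46 · 108 · 180 = 894240.

894240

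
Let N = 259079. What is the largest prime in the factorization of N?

259079 = 41 · 6319
6319 = 71 · 89
89 is prime.
So 259079 = 41 · 71 · 89; the largest prime factor is 89.

89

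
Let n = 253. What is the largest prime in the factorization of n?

253 = 11 · 23
23 is prime.
So 253 = 11 · 23; the largest prime factor is 23.

23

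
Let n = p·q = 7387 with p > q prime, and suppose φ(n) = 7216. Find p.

89

φ(n) = (p−1)(q−1) = n − (p+q) + 1, so p + q = 7387 − 7216 + 1 = 172.
p and q are the roots of t² − 172t + 7387 = 0.
Discriminant: 172² − 4·7387 = 29584 − 29548 = 36; √36 = 6.
q = (172 − 6)/2 = 83, p = (172 + 6)/2 = 89.
Check: 83 · 89 = 7387.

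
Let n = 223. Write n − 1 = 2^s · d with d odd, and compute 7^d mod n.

223 − 1 = 222 = 2^1 · 111, so d = 111.
7^1 ≡ 7 (mod 223)
7^2 ≡ 7^2 = 49 ≡ 49 (mod 223)
7^4 ≡ 49^2 = 2401 ≡ 171 (mod 223)
7^8 ≡ 171^2 = 29241 ≡ 28 (mod 223)
7^16 ≡ 28^2 = 784 ≡ 115 (mod 223)
7^32 ≡ 115^2 = 13225 ≡ 68 (mod 223)
7^64 ≡ 68^2 = 4624 ≡ 164 (mod 223)
111 = 64 + 32 + 8 + 4 + 2 + 1 in binary powers of 2.
So 7^111 ≡ 164 · 68 · 28 · 171 · 49 · 7 ≡ 1 (mod 223).
Since 7^d ≡ 1 (mod 223), base 7 does not prove 223 composite.

1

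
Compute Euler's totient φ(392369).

Factor: 392369 = 19 · 107 · 193.
φ(392369) = (19−1) · (107−1) · (193−1) = 18 · 106 · 192 = 366336.

366336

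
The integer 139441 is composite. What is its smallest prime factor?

139441 is odd.
Digit sum 22, not divisible by 3.
Ends in 1: not divisible by 5.
7: 139441 = 7·19920 + 1
11: 139441 = 11·12676 + 5
13: 139441 = 13·10726 + 3
17: 139441 = 17·8202 + 7
19: 139441 = 19·7339

19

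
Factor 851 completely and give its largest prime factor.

851 = 23 · 37
37 is prime.
So 851 = 23 · 37; the largest prime factor is 37.

37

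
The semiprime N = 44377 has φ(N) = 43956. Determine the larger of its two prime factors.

φ(n) = (p−1)(q−1) = n − (p+q) + 1, so p + q = 44377 − 43956 + 1 = 422.
p and q are the roots of t² − 422t + 44377 = 0.
Discriminant: 422² − 4·44377 = 178084 − 177508 = 576; √576 = 24.
q = (422 − 24)/2 = 199, p = (422 + 24)/2 = 223.
Check: 199 · 223 = 44377.

223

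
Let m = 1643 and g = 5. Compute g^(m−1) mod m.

594

5^1 ≡ 5 (mod 1643)
5^2 ≡ 5^2 = 25 ≡ 25 (mod 1643)
5^4 ≡ 25^2 = 625 ≡ 625 (mod 1643)
5^8 ≡ 625^2 = 390625 ≡ 1234 (mod 1643)
5^16 ≡ 1234^2 = 1522756 ≡ 1338 (mod 1643)
5^32 ≡ 1338^2 = 1790244 ≡ 1017 (mod 1643)
5^64 ≡ 1017^2 = 1034289 ≡ 842 (mod 1643)
5^128 ≡ 842^2 = 708964 ≡ 831 (mod 1643)
5^256 ≡ 831^2 = 690561 ≡ 501 (mod 1643)
5^512 ≡ 501^2 = 251001 ≡ 1265 (mod 1643)
5^1024 ≡ 1265^2 = 1600225 ≡ 1586 (mod 1643)
1642 = 1024 + 512 + 64 + 32 + 8 + 2 in binary powers of 2.
So 5^1642 ≡ 1586 · 1265 · 842 · 1017 · 1234 · 25 ≡ 594 (mod 1643).
Since 594 ≠ 1, base 5 is a Fermat witness: 1643 is composite.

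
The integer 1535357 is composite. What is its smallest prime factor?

1535357 is odd.
Digit sum 29, not divisible by 3.
Ends in 7: not divisible by 5.
7: 1535357 = 7·219336 + 5
11: 1535357 = 11·139577 + 10
13: 1535357 = 13·118104 + 5
17: 1535357 = 17·90315 + 2
19: 1535357 = 19·80808 + 5
23: 1535357 = 23·66754 + 15
29: 1535357 = 29·52943 + 10
31: 1535357 = 31·49527 + 20
37: 1535357 = 37·41496 + 5
41: 1535357 = 41·37447 + 30
43: 1535357 = 43·35705 + 42
47: 1535357 = 47·32667 + 8
53: 1535357 = 53·28969

53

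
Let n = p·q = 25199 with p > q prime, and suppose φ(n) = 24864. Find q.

113

φ(n) = (p−1)(q−1) = n − (p+q) + 1, so p + q = 25199 − 24864 + 1 = 336.
p and q are the roots of t² − 336t + 25199 = 0.
Discriminant: 336² − 4·25199 = 112896 − 100796 = 12100; √12100 = 110.
q = (336 − 110)/2 = 113, p = (336 + 110)/2 = 223.
Check: 113 · 223 = 25199.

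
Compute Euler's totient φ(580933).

559104

Factor: 580933 = 53 · 97 · 113.
φ(580933) = (53−1) · (97−1) · (113−1) = 52 · 96 · 112 = 559104.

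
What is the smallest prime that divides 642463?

43

642463 is odd.
Digit sum 25, not divisible by 3.
Ends in 3: not divisible by 5.
7: 642463 = 7·91780 + 3
11: 642463 = 11·58405 + 8
13: 642463 = 13·49420 + 3
17: 642463 = 17·37791 + 16
19: 642463 = 19·33813 + 16
23: 642463 = 23·27933 + 4
29: 642463 = 29·22153 + 26
31: 642463 = 31·20724 + 19
37: 642463 = 37·17363 + 32
41: 642463 = 41·15669 + 34
43: 642463 = 43·14941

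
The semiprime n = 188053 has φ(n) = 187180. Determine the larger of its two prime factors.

491

φ(n) = (p−1)(q−1) = n − (p+q) + 1, so p + q = 188053 − 187180 + 1 = 874.
p and q are the roots of t² − 874t + 188053 = 0.
Discriminant: 874² − 4·188053 = 763876 − 752212 = 11664; √11664 = 108.
q = (874 − 108)/2 = 383, p = (874 + 108)/2 = 491.
Check: 383 · 491 = 188053.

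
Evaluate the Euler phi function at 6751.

6552

Factor: 6751 = 43 · 157.
φ(6751) = (43−1) · (157−1) = 42 · 156 = 6552.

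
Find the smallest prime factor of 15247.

79

15247 is odd.
Digit sum 19, not divisible by 3.
Ends in 7: not divisible by 5.
7: 15247 = 7·2178 + 1
11: 15247 = 11·1386 + 1
13: 15247 = 13·1172 + 11
17: 15247 = 17·896 + 15
19: 15247 = 19·802 + 9
23: 15247 = 23·662 + 21
29: 15247 = 29·525 + 22
31: 15247 = 31·491 + 26
37: 15247 = 37·412 + 3
41: 15247 = 41·371 + 36
43: 15247 = 43·354 + 25
47: 15247 = 47·324 + 19
53: 15247 = 53·287 + 36
59: 15247 = 59·258 + 25
61: 15247 = 61·249 + 58
67: 15247 = 67·227 + 38
71: 15247 = 71·214 + 53
73: 15247 = 73·208 + 63
79: 15247 = 79·193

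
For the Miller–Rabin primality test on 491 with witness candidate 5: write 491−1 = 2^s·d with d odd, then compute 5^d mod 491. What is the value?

1

491 − 1 = 490 = 2^1 · 245, so d = 245.
5^1 ≡ 5 (mod 491)
5^2 ≡ 5^2 = 25 ≡ 25 (mod 491)
5^4 ≡ 25^2 = 625 ≡ 134 (mod 491)
5^8 ≡ 134^2 = 17956 ≡ 280 (mod 491)
5^16 ≡ 280^2 = 78400 ≡ 331 (mod 491)
5^32 ≡ 331^2 = 109561 ≡ 68 (mod 491)
5^64 ≡ 68^2 = 4624 ≡ 205 (mod 491)
5^128 ≡ 205^2 = 42025 ≡ 290 (mod 491)
245 = 128 + 64 + 32 + 16 + 4 + 1 in binary powers of 2.
So 5^245 ≡ 290 · 205 · 68 · 331 · 134 · 5 ≡ 1 (mod 491).
Since 5^d ≡ 1 (mod 491), base 5 does not prove 491 composite.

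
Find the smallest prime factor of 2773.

47

2773 is odd.
Digit sum 19, not divisible by 3.
Ends in 3: not divisible by 5.
7: 2773 = 7·396 + 1
11: 2773 = 11·252 + 1
13: 2773 = 13·213 + 4
17: 2773 = 17·163 + 2
19: 2773 = 19·145 + 18
23: 2773 = 23·120 + 13
29: 2773 = 29·95 + 18
31: 2773 = 31·89 + 14
37: 2773 = 37·74 + 35
41: 2773 = 41·67 + 26
43: 2773 = 43·64 + 21
47: 2773 = 47·59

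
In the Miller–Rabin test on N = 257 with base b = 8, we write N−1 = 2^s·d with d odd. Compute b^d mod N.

257 − 1 = 256 = 2^8 · 1, so d = 1.
8^1 ≡ 8 (mod 257)
1 = 1 in binary powers of 2.
So 8^1 ≡ 8 ≡ 8 (mod 257).
Squaring chain: 8 → 64 → 241 → 256 → 1 → 1 → 1 → 1; reaches −1, so base 8 does not prove 257 composite.

8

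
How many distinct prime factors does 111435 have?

5

111435 = 3 · 37145
37145 = 5 · 7429
7429 = 17 · 437
437 = 19 · 23
111435 = 3 · 5 · 17 · 19 · 23, which has 5 distinct prime factors.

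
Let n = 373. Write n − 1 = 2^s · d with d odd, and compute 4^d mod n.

372

373 − 1 = 372 = 2^2 · 93, so d = 93.
4^1 ≡ 4 (mod 373)
4^2 ≡ 4^2 = 16 ≡ 16 (mod 373)
4^4 ≡ 16^2 = 256 ≡ 256 (mod 373)
4^8 ≡ 256^2 = 65536 ≡ 261 (mod 373)
4^16 ≡ 261^2 = 68121 ≡ 235 (mod 373)
4^32 ≡ 235^2 = 55225 ≡ 21 (mod 373)
4^64 ≡ 21^2 = 441 ≡ 68 (mod 373)
93 = 64 + 16 + 8 + 4 + 1 in binary powers of 2.
So 4^93 ≡ 68 · 235 · 261 · 256 · 4 ≡ 372 (mod 373).
Since 4^d ≡ 372 (mod 373), base 4 does not prove 373 composite.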